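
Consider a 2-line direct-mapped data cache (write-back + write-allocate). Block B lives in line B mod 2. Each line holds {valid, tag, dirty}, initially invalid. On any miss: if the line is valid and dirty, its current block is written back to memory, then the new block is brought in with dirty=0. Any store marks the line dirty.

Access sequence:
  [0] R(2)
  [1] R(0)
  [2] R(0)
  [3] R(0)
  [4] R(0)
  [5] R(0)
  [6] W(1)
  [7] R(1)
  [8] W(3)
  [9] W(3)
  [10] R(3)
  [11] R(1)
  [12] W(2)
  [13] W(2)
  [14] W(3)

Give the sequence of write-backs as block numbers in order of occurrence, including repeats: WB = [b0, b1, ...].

WB = [1, 3]

0: R B2 -> L0 miss  d=-]
1: R B0 -> L0 miss  d=-]
2: R B0 -> L0 hit  d=-]
3: R B0 -> L0 hit  d=-]
4: R B0 -> L0 hit  d=-]
5: R B0 -> L0 hit  d=-]
6: W B1 -> L1 miss  d=D]
7: R B1 -> L1 hit  d=D]
8: W B3 -> L1 miss wb->B1  d=D]
9: W B3 -> L1 hit  d=D]
10: R B3 -> L1 hit  d=D]
11: R B1 -> L1 miss wb->B3  d=-]
12: W B2 -> L0 miss  d=D]
13: W B2 -> L0 hit  d=D]
14: W B3 -> L1 miss  d=D]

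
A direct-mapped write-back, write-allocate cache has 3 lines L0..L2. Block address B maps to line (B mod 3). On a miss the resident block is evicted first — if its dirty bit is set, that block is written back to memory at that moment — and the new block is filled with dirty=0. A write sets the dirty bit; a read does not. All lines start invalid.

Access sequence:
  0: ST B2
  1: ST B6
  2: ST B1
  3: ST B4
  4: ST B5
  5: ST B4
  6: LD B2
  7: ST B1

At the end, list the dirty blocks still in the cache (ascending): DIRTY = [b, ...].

DIRTY = [1, 6]

  0 | W B2 → L2 miss [D]
  1 | W B6 → L0 miss [D]
  2 | W B1 → L1 miss [D]
  3 | W B4 → L1 miss wb→B1 [D]
  4 | W B5 → L2 miss wb→B2 [D]
  5 | W B4 → L1 hit [D]
  6 | R B2 → L2 miss wb→B5 [-]
  7 | W B1 → L1 miss wb→B4 [D]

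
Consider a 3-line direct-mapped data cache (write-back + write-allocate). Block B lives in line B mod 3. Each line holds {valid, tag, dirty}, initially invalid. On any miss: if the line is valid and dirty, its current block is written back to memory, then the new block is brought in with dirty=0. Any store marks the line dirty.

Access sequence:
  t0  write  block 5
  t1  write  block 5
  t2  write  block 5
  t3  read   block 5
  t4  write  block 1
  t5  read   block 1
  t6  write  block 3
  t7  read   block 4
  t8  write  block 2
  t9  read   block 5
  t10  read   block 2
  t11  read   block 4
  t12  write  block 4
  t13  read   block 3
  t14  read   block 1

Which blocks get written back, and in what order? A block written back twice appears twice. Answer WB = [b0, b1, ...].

WB = [1, 5, 2, 4]

  0 | W B5 → L2 miss [D]
  1 | W B5 → L2 hit [D]
  2 | W B5 → L2 hit [D]
  3 | R B5 → L2 hit [D]
  4 | W B1 → L1 miss [D]
  5 | R B1 → L1 hit [D]
  6 | W B3 → L0 miss [D]
  7 | R B4 → L1 miss wb→B1 [-]
  8 | W B2 → L2 miss wb→B5 [D]
  9 | R B5 → L2 miss wb→B2 [-]
  10 | R B2 → L2 miss [-]
  11 | R B4 → L1 hit [-]
  12 | W B4 → L1 hit [D]
  13 | R B3 → L0 hit [D]
  14 | R B1 → L1 miss wb→B4 [-]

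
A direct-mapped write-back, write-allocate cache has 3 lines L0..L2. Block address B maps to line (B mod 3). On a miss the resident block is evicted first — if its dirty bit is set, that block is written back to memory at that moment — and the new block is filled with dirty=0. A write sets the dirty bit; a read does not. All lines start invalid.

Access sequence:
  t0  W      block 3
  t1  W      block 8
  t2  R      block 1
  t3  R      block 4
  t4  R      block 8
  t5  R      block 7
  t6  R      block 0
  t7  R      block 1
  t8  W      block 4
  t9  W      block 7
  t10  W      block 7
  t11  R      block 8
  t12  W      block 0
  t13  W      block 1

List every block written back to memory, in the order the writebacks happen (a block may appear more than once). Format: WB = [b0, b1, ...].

WB = [3, 4, 7]

  0 | W B3 → L0 miss [D]
  1 | W B8 → L2 miss [D]
  2 | R B1 → L1 miss [-]
  3 | R B4 → L1 miss [-]
  4 | R B8 → L2 hit [D]
  5 | R B7 → L1 miss [-]
  6 | R B0 → L0 miss wb→B3 [-]
  7 | R B1 → L1 miss [-]
  8 | W B4 → L1 miss [D]
  9 | W B7 → L1 miss wb→B4 [D]
  10 | W B7 → L1 hit [D]
  11 | R B8 → L2 hit [D]
  12 | W B0 → L0 hit [D]
  13 | W B1 → L1 miss wb→B7 [D]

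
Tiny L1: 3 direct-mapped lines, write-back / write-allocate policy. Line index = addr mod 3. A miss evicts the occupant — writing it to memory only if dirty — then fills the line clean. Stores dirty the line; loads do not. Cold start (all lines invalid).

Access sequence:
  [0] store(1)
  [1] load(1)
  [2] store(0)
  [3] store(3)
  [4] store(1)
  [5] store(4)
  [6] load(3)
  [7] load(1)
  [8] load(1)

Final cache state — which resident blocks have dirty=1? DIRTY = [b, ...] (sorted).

DIRTY = [3]

  0 | W B1 → L1 miss [D]
  1 | R B1 → L1 hit [D]
  2 | W B0 → L0 miss [D]
  3 | W B3 → L0 miss wb→B0 [D]
  4 | W B1 → L1 hit [D]
  5 | W B4 → L1 miss wb→B1 [D]
  6 | R B3 → L0 hit [D]
  7 | R B1 → L1 miss wb→B4 [-]
  8 | R B1 → L1 hit [-]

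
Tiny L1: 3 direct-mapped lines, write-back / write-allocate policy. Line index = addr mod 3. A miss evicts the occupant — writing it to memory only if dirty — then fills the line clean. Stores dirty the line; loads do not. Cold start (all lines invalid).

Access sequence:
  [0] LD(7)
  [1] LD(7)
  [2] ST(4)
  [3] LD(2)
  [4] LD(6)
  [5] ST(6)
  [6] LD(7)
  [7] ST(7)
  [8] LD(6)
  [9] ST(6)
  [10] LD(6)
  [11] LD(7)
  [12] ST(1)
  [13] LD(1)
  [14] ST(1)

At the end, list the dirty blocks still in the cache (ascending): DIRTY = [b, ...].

  0 | R B7 → L1 miss [-]
  1 | R B7 → L1 hit [-]
  2 | W B4 → L1 miss [D]
  3 | R B2 → L2 miss [-]
  4 | R B6 → L0 miss [-]
  5 | W B6 → L0 hit [D]
  6 | R B7 → L1 miss wb→B4 [-]
  7 | W B7 → L1 hit [D]
  8 | R B6 → L0 hit [D]
  9 | W B6 → L0 hit [D]
  10 | R B6 → L0 hit [D]
  11 | R B7 → L1 hit [D]
  12 | W B1 → L1 miss wb→B7 [D]
  13 | R B1 → L1 hit [D]
  14 | W B1 → L1 hit [D]

DIRTY = [1, 6]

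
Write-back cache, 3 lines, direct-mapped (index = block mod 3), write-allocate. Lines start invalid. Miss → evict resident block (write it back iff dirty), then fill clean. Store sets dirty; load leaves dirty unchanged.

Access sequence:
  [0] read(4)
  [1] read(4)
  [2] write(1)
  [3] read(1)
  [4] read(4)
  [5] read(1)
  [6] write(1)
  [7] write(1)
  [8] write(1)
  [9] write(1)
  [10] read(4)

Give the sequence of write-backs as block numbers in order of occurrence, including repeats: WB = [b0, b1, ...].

WB = [1, 1]

0: R B4 → L1 miss [-]
1: R B4 → L1 hit [-]
2: W B1 → L1 miss [D]
3: R B1 → L1 hit [D]
4: R B4 → L1 miss wb→B1 [-]
5: R B1 → L1 miss [-]
6: W B1 → L1 hit [D]
7: W B1 → L1 hit [D]
8: W B1 → L1 hit [D]
9: W B1 → L1 hit [D]
10: R B4 → L1 miss wb→B1 [-]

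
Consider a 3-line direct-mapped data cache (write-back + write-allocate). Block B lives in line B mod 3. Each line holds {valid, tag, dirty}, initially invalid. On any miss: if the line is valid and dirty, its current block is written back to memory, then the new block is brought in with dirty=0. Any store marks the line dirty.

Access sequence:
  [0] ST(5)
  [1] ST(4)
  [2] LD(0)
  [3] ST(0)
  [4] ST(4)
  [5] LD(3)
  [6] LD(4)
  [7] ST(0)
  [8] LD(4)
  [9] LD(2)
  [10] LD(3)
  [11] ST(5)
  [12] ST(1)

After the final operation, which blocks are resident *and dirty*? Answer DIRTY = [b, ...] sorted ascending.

  0 | W B5 → L2 miss [D]
  1 | W B4 → L1 miss [D]
  2 | R B0 → L0 miss [-]
  3 | W B0 → L0 hit [D]
  4 | W B4 → L1 hit [D]
  5 | R B3 → L0 miss wb→B0 [-]
  6 | R B4 → L1 hit [D]
  7 | W B0 → L0 miss [D]
  8 | R B4 → L1 hit [D]
  9 | R B2 → L2 miss wb→B5 [-]
  10 | R B3 → L0 miss wb→B0 [-]
  11 | W B5 → L2 miss [D]
  12 | W B1 → L1 miss wb→B4 [D]

DIRTY = [1, 5]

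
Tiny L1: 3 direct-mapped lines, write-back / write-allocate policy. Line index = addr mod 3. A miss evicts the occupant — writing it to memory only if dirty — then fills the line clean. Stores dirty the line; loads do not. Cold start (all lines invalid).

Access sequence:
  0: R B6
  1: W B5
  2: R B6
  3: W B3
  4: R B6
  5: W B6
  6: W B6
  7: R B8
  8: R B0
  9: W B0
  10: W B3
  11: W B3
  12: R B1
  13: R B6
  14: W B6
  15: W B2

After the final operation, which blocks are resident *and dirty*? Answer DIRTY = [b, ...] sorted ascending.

0: R B6 -> L0 miss  d=-]
1: W B5 -> L2 miss  d=D]
2: R B6 -> L0 hit  d=-]
3: W B3 -> L0 miss  d=D]
4: R B6 -> L0 miss wb->B3  d=-]
5: W B6 -> L0 hit  d=D]
6: W B6 -> L0 hit  d=D]
7: R B8 -> L2 miss wb->B5  d=-]
8: R B0 -> L0 miss wb->B6  d=-]
9: W B0 -> L0 hit  d=D]
10: W B3 -> L0 miss wb->B0  d=D]
11: W B3 -> L0 hit  d=D]
12: R B1 -> L1 miss  d=-]
13: R B6 -> L0 miss wb->B3  d=-]
14: W B6 -> L0 hit  d=D]
15: W B2 -> L2 miss  d=D]

DIRTY = [2, 6]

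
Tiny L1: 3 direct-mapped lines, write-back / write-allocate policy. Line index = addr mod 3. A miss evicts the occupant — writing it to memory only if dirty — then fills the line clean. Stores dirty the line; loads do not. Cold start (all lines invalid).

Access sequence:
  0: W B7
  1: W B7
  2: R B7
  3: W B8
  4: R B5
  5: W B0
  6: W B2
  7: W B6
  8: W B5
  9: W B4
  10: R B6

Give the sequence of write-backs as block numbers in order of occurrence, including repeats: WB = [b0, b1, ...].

WB = [8, 0, 2, 7]

  0 | W B7 → L1 miss [D]
  1 | W B7 → L1 hit [D]
  2 | R B7 → L1 hit [D]
  3 | W B8 → L2 miss [D]
  4 | R B5 → L2 miss wb→B8 [-]
  5 | W B0 → L0 miss [D]
  6 | W B2 → L2 miss [D]
  7 | W B6 → L0 miss wb→B0 [D]
  8 | W B5 → L2 miss wb→B2 [D]
  9 | W B4 → L1 miss wb→B7 [D]
  10 | R B6 → L0 hit [D]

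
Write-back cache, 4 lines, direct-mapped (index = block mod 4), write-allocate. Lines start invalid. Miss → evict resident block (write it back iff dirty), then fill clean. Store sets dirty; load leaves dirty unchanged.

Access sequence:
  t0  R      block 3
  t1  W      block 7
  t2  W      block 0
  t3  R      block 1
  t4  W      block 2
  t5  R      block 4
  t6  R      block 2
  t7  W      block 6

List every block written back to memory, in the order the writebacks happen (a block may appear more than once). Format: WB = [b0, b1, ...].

WB = [0, 2]

0: R B3 → L3 miss [-]
1: W B7 → L3 miss [D]
2: W B0 → L0 miss [D]
3: R B1 → L1 miss [-]
4: W B2 → L2 miss [D]
5: R B4 → L0 miss wb→B0 [-]
6: R B2 → L2 hit [D]
7: W B6 → L2 miss wb→B2 [D]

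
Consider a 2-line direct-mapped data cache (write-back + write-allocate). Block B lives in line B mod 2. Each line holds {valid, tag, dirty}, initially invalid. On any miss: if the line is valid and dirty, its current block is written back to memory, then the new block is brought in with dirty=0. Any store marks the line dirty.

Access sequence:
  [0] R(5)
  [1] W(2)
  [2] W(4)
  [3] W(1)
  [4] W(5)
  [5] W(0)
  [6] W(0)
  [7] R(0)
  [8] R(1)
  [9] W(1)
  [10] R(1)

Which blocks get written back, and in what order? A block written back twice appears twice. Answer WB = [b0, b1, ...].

0: R B5 -> L1 miss  d=-]
1: W B2 -> L0 miss  d=D]
2: W B4 -> L0 miss wb->B2  d=D]
3: W B1 -> L1 miss  d=D]
4: W B5 -> L1 miss wb->B1  d=D]
5: W B0 -> L0 miss wb->B4  d=D]
6: W B0 -> L0 hit  d=D]
7: R B0 -> L0 hit  d=D]
8: R B1 -> L1 miss wb->B5  d=-]
9: W B1 -> L1 hit  d=D]
10: R B1 -> L1 hit  d=D]

WB = [2, 1, 4, 5]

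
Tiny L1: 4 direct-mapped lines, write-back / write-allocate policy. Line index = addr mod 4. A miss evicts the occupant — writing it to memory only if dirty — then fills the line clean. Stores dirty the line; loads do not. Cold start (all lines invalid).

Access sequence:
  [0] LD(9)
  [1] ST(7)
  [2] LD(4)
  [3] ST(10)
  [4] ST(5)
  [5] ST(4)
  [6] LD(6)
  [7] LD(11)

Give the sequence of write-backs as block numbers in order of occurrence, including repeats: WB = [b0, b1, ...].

  0 | R B9 → L1 miss [-]
  1 | W B7 → L3 miss [D]
  2 | R B4 → L0 miss [-]
  3 | W B10 → L2 miss [D]
  4 | W B5 → L1 miss [D]
  5 | W B4 → L0 hit [D]
  6 | R B6 → L2 miss wb→B10 [-]
  7 | R B11 → L3 miss wb→B7 [-]

WB = [10, 7]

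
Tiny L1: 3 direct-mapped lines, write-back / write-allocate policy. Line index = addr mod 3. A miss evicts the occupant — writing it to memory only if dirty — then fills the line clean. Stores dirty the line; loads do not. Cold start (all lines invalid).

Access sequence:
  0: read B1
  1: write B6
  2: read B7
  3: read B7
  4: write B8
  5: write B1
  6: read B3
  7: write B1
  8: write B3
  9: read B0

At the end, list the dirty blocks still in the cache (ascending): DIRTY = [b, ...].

DIRTY = [1, 8]

0: R B1 → L1 miss [-]
1: W B6 → L0 miss [D]
2: R B7 → L1 miss [-]
3: R B7 → L1 hit [-]
4: W B8 → L2 miss [D]
5: W B1 → L1 miss [D]
6: R B3 → L0 miss wb→B6 [-]
7: W B1 → L1 hit [D]
8: W B3 → L0 hit [D]
9: R B0 → L0 miss wb→B3 [-]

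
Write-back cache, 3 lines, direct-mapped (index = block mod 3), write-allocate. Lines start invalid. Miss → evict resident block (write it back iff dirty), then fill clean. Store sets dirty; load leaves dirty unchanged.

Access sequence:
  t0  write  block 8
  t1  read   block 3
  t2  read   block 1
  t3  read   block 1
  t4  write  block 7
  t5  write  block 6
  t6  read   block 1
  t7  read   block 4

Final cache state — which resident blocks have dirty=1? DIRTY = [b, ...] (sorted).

  0 | W B8 → L2 miss [D]
  1 | R B3 → L0 miss [-]
  2 | R B1 → L1 miss [-]
  3 | R B1 → L1 hit [-]
  4 | W B7 → L1 miss [D]
  5 | W B6 → L0 miss [D]
  6 | R B1 → L1 miss wb→B7 [-]
  7 | R B4 → L1 miss [-]

DIRTY = [6, 8]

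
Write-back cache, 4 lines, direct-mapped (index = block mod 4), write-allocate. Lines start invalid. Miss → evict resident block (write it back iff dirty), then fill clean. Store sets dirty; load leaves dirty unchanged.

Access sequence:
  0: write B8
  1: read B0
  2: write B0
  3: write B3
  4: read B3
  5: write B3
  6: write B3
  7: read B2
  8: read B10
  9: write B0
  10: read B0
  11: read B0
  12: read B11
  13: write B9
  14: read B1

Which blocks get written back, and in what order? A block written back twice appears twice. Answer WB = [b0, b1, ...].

  0 | W B8 → L0 miss [D]
  1 | R B0 → L0 miss wb→B8 [-]
  2 | W B0 → L0 hit [D]
  3 | W B3 → L3 miss [D]
  4 | R B3 → L3 hit [D]
  5 | W B3 → L3 hit [D]
  6 | W B3 → L3 hit [D]
  7 | R B2 → L2 miss [-]
  8 | R B10 → L2 miss [-]
  9 | W B0 → L0 hit [D]
  10 | R B0 → L0 hit [D]
  11 | R B0 → L0 hit [D]
  12 | R B11 → L3 miss wb→B3 [-]
  13 | W B9 → L1 miss [D]
  14 | R B1 → L1 miss wb→B9 [-]

WB = [8, 3, 9]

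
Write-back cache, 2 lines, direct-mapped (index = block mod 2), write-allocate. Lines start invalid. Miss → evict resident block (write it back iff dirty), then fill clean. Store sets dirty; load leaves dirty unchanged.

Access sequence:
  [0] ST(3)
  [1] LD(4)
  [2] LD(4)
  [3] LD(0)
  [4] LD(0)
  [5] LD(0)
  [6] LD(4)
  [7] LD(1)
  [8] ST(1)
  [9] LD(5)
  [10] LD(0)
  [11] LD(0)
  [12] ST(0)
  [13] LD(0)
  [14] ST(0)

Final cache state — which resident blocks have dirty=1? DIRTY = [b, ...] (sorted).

DIRTY = [0]

0: W B3 -> L1 miss  d=D]
1: R B4 -> L0 miss  d=-]
2: R B4 -> L0 hit  d=-]
3: R B0 -> L0 miss  d=-]
4: R B0 -> L0 hit  d=-]
5: R B0 -> L0 hit  d=-]
6: R B4 -> L0 miss  d=-]
7: R B1 -> L1 miss wb->B3  d=-]
8: W B1 -> L1 hit  d=D]
9: R B5 -> L1 miss wb->B1  d=-]
10: R B0 -> L0 miss  d=-]
11: R B0 -> L0 hit  d=-]
12: W B0 -> L0 hit  d=D]
13: R B0 -> L0 hit  d=D]
14: W B0 -> L0 hit  d=D]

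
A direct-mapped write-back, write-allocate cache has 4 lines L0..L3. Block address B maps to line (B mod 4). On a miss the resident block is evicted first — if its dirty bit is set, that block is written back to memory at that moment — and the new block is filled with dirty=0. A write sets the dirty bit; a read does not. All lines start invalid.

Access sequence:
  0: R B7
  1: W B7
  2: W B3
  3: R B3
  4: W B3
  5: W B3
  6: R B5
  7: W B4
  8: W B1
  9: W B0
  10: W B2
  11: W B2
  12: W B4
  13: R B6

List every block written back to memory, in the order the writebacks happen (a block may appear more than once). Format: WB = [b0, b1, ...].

0: R B7 -> L3 miss  d=-]
1: W B7 -> L3 hit  d=D]
2: W B3 -> L3 miss wb->B7  d=D]
3: R B3 -> L3 hit  d=D]
4: W B3 -> L3 hit  d=D]
5: W B3 -> L3 hit  d=D]
6: R B5 -> L1 miss  d=-]
7: W B4 -> L0 miss  d=D]
8: W B1 -> L1 miss  d=D]
9: W B0 -> L0 miss wb->B4  d=D]
10: W B2 -> L2 miss  d=D]
11: W B2 -> L2 hit  d=D]
12: W B4 -> L0 miss wb->B0  d=D]
13: R B6 -> L2 miss wb->B2  d=-]

WB = [7, 4, 0, 2]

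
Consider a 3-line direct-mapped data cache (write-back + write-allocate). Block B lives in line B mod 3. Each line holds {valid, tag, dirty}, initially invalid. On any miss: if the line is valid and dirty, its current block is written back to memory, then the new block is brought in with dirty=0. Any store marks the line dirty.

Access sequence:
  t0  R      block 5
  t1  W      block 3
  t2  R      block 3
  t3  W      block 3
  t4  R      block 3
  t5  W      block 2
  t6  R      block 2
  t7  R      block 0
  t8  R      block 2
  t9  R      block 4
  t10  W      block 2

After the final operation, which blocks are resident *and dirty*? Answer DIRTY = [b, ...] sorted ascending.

DIRTY = [2]

0: R B5 → L2 miss [-]
1: W B3 → L0 miss [D]
2: R B3 → L0 hit [D]
3: W B3 → L0 hit [D]
4: R B3 → L0 hit [D]
5: W B2 → L2 miss [D]
6: R B2 → L2 hit [D]
7: R B0 → L0 miss wb→B3 [-]
8: R B2 → L2 hit [D]
9: R B4 → L1 miss [-]
10: W B2 → L2 hit [D]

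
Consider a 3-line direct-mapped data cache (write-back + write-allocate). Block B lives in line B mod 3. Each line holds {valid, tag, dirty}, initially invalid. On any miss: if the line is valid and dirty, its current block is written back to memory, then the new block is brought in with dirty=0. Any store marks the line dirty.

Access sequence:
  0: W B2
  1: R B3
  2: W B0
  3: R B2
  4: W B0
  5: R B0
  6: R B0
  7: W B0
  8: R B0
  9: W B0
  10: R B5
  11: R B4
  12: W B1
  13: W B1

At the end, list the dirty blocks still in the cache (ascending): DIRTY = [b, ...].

  0 | W B2 → L2 miss [D]
  1 | R B3 → L0 miss [-]
  2 | W B0 → L0 miss [D]
  3 | R B2 → L2 hit [D]
  4 | W B0 → L0 hit [D]
  5 | R B0 → L0 hit [D]
  6 | R B0 → L0 hit [D]
  7 | W B0 → L0 hit [D]
  8 | R B0 → L0 hit [D]
  9 | W B0 → L0 hit [D]
  10 | R B5 → L2 miss wb→B2 [-]
  11 | R B4 → L1 miss [-]
  12 | W B1 → L1 miss [D]
  13 | W B1 → L1 hit [D]

DIRTY = [0, 1]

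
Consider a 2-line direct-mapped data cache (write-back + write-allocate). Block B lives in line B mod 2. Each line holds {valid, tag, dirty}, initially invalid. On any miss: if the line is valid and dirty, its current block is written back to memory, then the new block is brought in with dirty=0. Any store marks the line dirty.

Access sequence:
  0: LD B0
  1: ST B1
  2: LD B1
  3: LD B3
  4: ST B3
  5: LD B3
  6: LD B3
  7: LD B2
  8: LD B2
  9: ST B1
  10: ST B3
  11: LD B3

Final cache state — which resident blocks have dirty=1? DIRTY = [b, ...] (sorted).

DIRTY = [3]

  0 | R B0 → L0 miss [-]
  1 | W B1 → L1 miss [D]
  2 | R B1 → L1 hit [D]
  3 | R B3 → L1 miss wb→B1 [-]
  4 | W B3 → L1 hit [D]
  5 | R B3 → L1 hit [D]
  6 | R B3 → L1 hit [D]
  7 | R B2 → L0 miss [-]
  8 | R B2 → L0 hit [-]
  9 | W B1 → L1 miss wb→B3 [D]
  10 | W B3 → L1 miss wb→B1 [D]
  11 | R B3 → L1 hit [D]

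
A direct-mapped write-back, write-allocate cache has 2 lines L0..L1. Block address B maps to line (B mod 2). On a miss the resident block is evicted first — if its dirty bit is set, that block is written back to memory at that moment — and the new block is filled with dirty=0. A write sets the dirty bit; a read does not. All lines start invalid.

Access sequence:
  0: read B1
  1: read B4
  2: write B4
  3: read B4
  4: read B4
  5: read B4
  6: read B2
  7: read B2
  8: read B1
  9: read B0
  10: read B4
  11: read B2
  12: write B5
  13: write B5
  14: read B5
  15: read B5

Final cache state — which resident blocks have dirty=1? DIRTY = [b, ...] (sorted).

0: R B1 → L1 miss [-]
1: R B4 → L0 miss [-]
2: W B4 → L0 hit [D]
3: R B4 → L0 hit [D]
4: R B4 → L0 hit [D]
5: R B4 → L0 hit [D]
6: R B2 → L0 miss wb→B4 [-]
7: R B2 → L0 hit [-]
8: R B1 → L1 hit [-]
9: R B0 → L0 miss [-]
10: R B4 → L0 miss [-]
11: R B2 → L0 miss [-]
12: W B5 → L1 miss [D]
13: W B5 → L1 hit [D]
14: R B5 → L1 hit [D]
15: R B5 → L1 hit [D]

DIRTY = [5]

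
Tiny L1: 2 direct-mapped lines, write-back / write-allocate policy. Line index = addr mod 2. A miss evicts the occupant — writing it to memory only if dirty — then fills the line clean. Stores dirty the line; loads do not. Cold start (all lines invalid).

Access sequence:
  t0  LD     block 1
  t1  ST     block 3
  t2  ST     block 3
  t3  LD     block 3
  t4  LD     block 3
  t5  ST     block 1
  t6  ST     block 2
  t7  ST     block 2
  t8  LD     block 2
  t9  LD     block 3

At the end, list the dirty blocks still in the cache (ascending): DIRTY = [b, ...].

DIRTY = [2]

0: R B1 -> L1 miss  d=-]
1: W B3 -> L1 miss  d=D]
2: W B3 -> L1 hit  d=D]
3: R B3 -> L1 hit  d=D]
4: R B3 -> L1 hit  d=D]
5: W B1 -> L1 miss wb->B3  d=D]
6: W B2 -> L0 miss  d=D]
7: W B2 -> L0 hit  d=D]
8: R B2 -> L0 hit  d=D]
9: R B3 -> L1 miss wb->B1  d=-]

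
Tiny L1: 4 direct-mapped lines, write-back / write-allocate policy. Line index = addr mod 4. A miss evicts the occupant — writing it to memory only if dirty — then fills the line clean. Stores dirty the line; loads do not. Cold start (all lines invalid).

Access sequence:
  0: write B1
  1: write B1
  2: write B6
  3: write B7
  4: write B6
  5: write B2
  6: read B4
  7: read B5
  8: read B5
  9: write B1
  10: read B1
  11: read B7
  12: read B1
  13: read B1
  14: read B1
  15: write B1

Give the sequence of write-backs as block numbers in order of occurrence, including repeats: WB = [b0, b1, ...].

WB = [6, 1]

  0 | W B1 → L1 miss [D]
  1 | W B1 → L1 hit [D]
  2 | W B6 → L2 miss [D]
  3 | W B7 → L3 miss [D]
  4 | W B6 → L2 hit [D]
  5 | W B2 → L2 miss wb→B6 [D]
  6 | R B4 → L0 miss [-]
  7 | R B5 → L1 miss wb→B1 [-]
  8 | R B5 → L1 hit [-]
  9 | W B1 → L1 miss [D]
  10 | R B1 → L1 hit [D]
  11 | R B7 → L3 hit [D]
  12 | R B1 → L1 hit [D]
  13 | R B1 → L1 hit [D]
  14 | R B1 → L1 hit [D]
  15 | W B1 → L1 hit [D]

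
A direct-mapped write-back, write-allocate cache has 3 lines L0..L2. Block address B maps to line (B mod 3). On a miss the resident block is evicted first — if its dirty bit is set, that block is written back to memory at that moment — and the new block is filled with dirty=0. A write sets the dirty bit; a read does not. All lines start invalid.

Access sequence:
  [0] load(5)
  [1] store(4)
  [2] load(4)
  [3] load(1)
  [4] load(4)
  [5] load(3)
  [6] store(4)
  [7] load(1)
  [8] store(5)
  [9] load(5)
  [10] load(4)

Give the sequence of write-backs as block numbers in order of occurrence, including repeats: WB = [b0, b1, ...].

WB = [4, 4]

  0 | R B5 → L2 miss [-]
  1 | W B4 → L1 miss [D]
  2 | R B4 → L1 hit [D]
  3 | R B1 → L1 miss wb→B4 [-]
  4 | R B4 → L1 miss [-]
  5 | R B3 → L0 miss [-]
  6 | W B4 → L1 hit [D]
  7 | R B1 → L1 miss wb→B4 [-]
  8 | W B5 → L2 hit [D]
  9 | R B5 → L2 hit [D]
  10 | R B4 → L1 miss [-]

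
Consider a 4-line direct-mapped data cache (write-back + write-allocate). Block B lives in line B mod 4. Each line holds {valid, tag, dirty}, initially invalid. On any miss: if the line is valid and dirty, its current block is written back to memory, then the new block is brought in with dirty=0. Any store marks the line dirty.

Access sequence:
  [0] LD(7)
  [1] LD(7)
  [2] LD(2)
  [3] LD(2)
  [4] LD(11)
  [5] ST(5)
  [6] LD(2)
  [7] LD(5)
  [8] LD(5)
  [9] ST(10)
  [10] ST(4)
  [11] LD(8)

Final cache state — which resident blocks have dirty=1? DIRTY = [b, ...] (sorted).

DIRTY = [5, 10]

0: R B7 -> L3 miss  d=-]
1: R B7 -> L3 hit  d=-]
2: R B2 -> L2 miss  d=-]
3: R B2 -> L2 hit  d=-]
4: R B11 -> L3 miss  d=-]
5: W B5 -> L1 miss  d=D]
6: R B2 -> L2 hit  d=-]
7: R B5 -> L1 hit  d=D]
8: R B5 -> L1 hit  d=D]
9: W B10 -> L2 miss  d=D]
10: W B4 -> L0 miss  d=D]
11: R B8 -> L0 miss wb->B4  d=-]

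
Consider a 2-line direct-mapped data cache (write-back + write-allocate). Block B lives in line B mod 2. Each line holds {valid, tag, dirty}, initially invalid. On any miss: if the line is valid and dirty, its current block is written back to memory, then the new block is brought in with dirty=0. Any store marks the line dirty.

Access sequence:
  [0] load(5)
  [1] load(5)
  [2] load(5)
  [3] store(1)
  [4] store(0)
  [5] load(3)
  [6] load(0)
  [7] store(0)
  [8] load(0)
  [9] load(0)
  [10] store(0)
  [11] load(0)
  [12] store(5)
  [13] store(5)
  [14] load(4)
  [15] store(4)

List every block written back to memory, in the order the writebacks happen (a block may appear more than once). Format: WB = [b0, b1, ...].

0: R B5 → L1 miss [-]
1: R B5 → L1 hit [-]
2: R B5 → L1 hit [-]
3: W B1 → L1 miss [D]
4: W B0 → L0 miss [D]
5: R B3 → L1 miss wb→B1 [-]
6: R B0 → L0 hit [D]
7: W B0 → L0 hit [D]
8: R B0 → L0 hit [D]
9: R B0 → L0 hit [D]
10: W B0 → L0 hit [D]
11: R B0 → L0 hit [D]
12: W B5 → L1 miss [D]
13: W B5 → L1 hit [D]
14: R B4 → L0 miss wb→B0 [-]
15: W B4 → L0 hit [D]

WB = [1, 0]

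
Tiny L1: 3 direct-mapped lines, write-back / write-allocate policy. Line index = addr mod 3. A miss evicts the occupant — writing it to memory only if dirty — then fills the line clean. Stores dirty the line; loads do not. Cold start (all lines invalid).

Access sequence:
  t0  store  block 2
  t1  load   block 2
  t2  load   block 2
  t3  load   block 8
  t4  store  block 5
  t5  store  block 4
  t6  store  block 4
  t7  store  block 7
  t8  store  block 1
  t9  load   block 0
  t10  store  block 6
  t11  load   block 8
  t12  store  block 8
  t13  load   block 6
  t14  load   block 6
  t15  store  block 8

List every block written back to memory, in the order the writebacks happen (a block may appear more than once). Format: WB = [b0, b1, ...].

WB = [2, 4, 7, 5]

  0 | W B2 → L2 miss [D]
  1 | R B2 → L2 hit [D]
  2 | R B2 → L2 hit [D]
  3 | R B8 → L2 miss wb→B2 [-]
  4 | W B5 → L2 miss [D]
  5 | W B4 → L1 miss [D]
  6 | W B4 → L1 hit [D]
  7 | W B7 → L1 miss wb→B4 [D]
  8 | W B1 → L1 miss wb→B7 [D]
  9 | R B0 → L0 miss [-]
  10 | W B6 → L0 miss [D]
  11 | R B8 → L2 miss wb→B5 [-]
  12 | W B8 → L2 hit [D]
  13 | R B6 → L0 hit [D]
  14 | R B6 → L0 hit [D]
  15 | W B8 → L2 hit [D]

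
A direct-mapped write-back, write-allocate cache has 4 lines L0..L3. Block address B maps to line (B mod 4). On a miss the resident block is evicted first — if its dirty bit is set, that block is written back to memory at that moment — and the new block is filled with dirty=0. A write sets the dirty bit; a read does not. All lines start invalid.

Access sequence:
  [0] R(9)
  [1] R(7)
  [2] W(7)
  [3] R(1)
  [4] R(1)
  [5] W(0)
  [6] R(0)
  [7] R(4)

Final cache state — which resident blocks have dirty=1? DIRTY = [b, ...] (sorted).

DIRTY = [7]

0: R B9 -> L1 miss  d=-]
1: R B7 -> L3 miss  d=-]
2: W B7 -> L3 hit  d=D]
3: R B1 -> L1 miss  d=-]
4: R B1 -> L1 hit  d=-]
5: W B0 -> L0 miss  d=D]
6: R B0 -> L0 hit  d=D]
7: R B4 -> L0 miss wb->B0  d=-]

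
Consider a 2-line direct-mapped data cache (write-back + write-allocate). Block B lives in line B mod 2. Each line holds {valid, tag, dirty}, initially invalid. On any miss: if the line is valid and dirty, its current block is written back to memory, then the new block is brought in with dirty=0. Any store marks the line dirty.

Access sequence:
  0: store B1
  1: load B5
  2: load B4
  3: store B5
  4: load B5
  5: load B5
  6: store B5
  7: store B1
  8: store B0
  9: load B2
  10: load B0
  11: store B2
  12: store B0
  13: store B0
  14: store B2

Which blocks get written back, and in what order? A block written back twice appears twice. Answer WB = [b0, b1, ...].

  0 | W B1 → L1 miss [D]
  1 | R B5 → L1 miss wb→B1 [-]
  2 | R B4 → L0 miss [-]
  3 | W B5 → L1 hit [D]
  4 | R B5 → L1 hit [D]
  5 | R B5 → L1 hit [D]
  6 | W B5 → L1 hit [D]
  7 | W B1 → L1 miss wb→B5 [D]
  8 | W B0 → L0 miss [D]
  9 | R B2 → L0 miss wb→B0 [-]
  10 | R B0 → L0 miss [-]
  11 | W B2 → L0 miss [D]
  12 | W B0 → L0 miss wb→B2 [D]
  13 | W B0 → L0 hit [D]
  14 | W B2 → L0 miss wb→B0 [D]

WB = [1, 5, 0, 2, 0]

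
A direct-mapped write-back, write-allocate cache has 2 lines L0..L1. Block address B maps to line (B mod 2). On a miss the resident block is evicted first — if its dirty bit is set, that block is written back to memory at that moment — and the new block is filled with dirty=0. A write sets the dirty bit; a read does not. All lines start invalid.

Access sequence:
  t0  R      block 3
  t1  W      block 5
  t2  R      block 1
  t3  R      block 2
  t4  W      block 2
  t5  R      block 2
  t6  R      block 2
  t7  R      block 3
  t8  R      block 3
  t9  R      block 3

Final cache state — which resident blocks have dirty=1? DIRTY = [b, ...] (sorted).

DIRTY = [2]

0: R B3 -> L1 miss  d=-]
1: W B5 -> L1 miss  d=D]
2: R B1 -> L1 miss wb->B5  d=-]
3: R B2 -> L0 miss  d=-]
4: W B2 -> L0 hit  d=D]
5: R B2 -> L0 hit  d=D]
6: R B2 -> L0 hit  d=D]
7: R B3 -> L1 miss  d=-]
8: R B3 -> L1 hit  d=-]
9: R B3 -> L1 hit  d=-]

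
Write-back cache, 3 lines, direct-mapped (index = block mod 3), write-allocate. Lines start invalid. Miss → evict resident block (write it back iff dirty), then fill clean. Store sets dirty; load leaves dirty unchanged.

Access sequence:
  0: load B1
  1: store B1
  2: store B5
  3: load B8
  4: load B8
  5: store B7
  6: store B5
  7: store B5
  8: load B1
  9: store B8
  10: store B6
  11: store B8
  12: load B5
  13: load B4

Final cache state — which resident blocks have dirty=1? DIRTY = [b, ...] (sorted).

DIRTY = [6]

0: R B1 -> L1 miss  d=-]
1: W B1 -> L1 hit  d=D]
2: W B5 -> L2 miss  d=D]
3: R B8 -> L2 miss wb->B5  d=-]
4: R B8 -> L2 hit  d=-]
5: W B7 -> L1 miss wb->B1  d=D]
6: W B5 -> L2 miss  d=D]
7: W B5 -> L2 hit  d=D]
8: R B1 -> L1 miss wb->B7  d=-]
9: W B8 -> L2 miss wb->B5  d=D]
10: W B6 -> L0 miss  d=D]
11: W B8 -> L2 hit  d=D]
12: R B5 -> L2 miss wb->B8  d=-]
13: R B4 -> L1 miss  d=-]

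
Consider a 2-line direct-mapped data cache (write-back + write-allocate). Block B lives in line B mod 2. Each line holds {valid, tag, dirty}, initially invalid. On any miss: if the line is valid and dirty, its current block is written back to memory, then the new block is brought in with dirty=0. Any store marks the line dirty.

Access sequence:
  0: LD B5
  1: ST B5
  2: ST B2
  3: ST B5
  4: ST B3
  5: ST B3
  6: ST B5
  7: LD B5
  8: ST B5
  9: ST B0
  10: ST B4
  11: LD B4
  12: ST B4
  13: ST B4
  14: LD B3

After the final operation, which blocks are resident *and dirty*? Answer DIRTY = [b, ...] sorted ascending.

  0 | R B5 → L1 miss [-]
  1 | W B5 → L1 hit [D]
  2 | W B2 → L0 miss [D]
  3 | W B5 → L1 hit [D]
  4 | W B3 → L1 miss wb→B5 [D]
  5 | W B3 → L1 hit [D]
  6 | W B5 → L1 miss wb→B3 [D]
  7 | R B5 → L1 hit [D]
  8 | W B5 → L1 hit [D]
  9 | W B0 → L0 miss wb→B2 [D]
  10 | W B4 → L0 miss wb→B0 [D]
  11 | R B4 → L0 hit [D]
  12 | W B4 → L0 hit [D]
  13 | W B4 → L0 hit [D]
  14 | R B3 → L1 miss wb→B5 [-]

DIRTY = [4]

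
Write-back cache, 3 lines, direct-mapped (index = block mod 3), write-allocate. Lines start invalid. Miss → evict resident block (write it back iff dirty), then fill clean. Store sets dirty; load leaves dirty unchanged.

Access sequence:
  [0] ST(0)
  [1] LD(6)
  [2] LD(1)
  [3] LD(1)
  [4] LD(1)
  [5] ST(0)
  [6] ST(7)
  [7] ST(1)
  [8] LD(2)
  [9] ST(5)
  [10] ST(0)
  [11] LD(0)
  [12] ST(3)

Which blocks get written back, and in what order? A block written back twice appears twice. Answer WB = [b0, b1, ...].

WB = [0, 7, 0]

0: W B0 → L0 miss [D]
1: R B6 → L0 miss wb→B0 [-]
2: R B1 → L1 miss [-]
3: R B1 → L1 hit [-]
4: R B1 → L1 hit [-]
5: W B0 → L0 miss [D]
6: W B7 → L1 miss [D]
7: W B1 → L1 miss wb→B7 [D]
8: R B2 → L2 miss [-]
9: W B5 → L2 miss [D]
10: W B0 → L0 hit [D]
11: R B0 → L0 hit [D]
12: W B3 → L0 miss wb→B0 [D]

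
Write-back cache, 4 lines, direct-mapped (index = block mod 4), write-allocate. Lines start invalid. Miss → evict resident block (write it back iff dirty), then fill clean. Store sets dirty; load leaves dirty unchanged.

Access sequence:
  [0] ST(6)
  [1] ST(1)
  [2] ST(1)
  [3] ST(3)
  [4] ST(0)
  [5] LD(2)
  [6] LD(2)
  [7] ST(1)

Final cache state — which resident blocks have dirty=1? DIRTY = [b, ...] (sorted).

DIRTY = [0, 1, 3]

0: W B6 → L2 miss [D]
1: W B1 → L1 miss [D]
2: W B1 → L1 hit [D]
3: W B3 → L3 miss [D]
4: W B0 → L0 miss [D]
5: R B2 → L2 miss wb→B6 [-]
6: R B2 → L2 hit [-]
7: W B1 → L1 hit [D]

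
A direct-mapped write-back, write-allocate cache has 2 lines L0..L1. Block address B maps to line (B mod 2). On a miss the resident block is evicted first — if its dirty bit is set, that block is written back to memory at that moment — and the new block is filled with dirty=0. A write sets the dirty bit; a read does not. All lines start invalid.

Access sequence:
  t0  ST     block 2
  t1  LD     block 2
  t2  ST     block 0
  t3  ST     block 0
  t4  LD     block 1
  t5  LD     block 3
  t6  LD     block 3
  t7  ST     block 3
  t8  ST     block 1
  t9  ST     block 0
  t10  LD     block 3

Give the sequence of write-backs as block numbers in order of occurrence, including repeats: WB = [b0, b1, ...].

WB = [2, 3, 1]

0: W B2 -> L0 miss  d=D]
1: R B2 -> L0 hit  d=D]
2: W B0 -> L0 miss wb->B2  d=D]
3: W B0 -> L0 hit  d=D]
4: R B1 -> L1 miss  d=-]
5: R B3 -> L1 miss  d=-]
6: R B3 -> L1 hit  d=-]
7: W B3 -> L1 hit  d=D]
8: W B1 -> L1 miss wb->B3  d=D]
9: W B0 -> L0 hit  d=D]
10: R B3 -> L1 miss wb->B1  d=-]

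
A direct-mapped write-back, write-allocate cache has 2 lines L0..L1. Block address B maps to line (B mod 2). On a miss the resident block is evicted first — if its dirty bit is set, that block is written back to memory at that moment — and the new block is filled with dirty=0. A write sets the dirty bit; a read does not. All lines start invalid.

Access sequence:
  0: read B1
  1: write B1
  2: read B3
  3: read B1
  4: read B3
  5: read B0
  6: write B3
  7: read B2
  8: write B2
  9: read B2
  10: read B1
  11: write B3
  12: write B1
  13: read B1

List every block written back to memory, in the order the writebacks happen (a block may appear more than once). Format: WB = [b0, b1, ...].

0: R B1 -> L1 miss  d=-]
1: W B1 -> L1 hit  d=D]
2: R B3 -> L1 miss wb->B1  d=-]
3: R B1 -> L1 miss  d=-]
4: R B3 -> L1 miss  d=-]
5: R B0 -> L0 miss  d=-]
6: W B3 -> L1 hit  d=D]
7: R B2 -> L0 miss  d=-]
8: W B2 -> L0 hit  d=D]
9: R B2 -> L0 hit  d=D]
10: R B1 -> L1 miss wb->B3  d=-]
11: W B3 -> L1 miss  d=D]
12: W B1 -> L1 miss wb->B3  d=D]
13: R B1 -> L1 hit  d=D]

WB = [1, 3, 3]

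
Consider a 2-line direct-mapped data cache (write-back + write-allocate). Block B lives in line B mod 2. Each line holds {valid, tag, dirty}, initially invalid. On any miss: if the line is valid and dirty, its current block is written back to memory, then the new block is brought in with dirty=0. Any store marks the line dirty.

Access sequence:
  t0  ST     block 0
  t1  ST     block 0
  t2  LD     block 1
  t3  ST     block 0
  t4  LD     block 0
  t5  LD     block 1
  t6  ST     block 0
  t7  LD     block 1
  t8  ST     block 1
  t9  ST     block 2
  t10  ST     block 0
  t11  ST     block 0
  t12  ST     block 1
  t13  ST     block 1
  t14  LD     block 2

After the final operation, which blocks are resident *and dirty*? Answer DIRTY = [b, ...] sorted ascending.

0: W B0 → L0 miss [D]
1: W B0 → L0 hit [D]
2: R B1 → L1 miss [-]
3: W B0 → L0 hit [D]
4: R B0 → L0 hit [D]
5: R B1 → L1 hit [-]
6: W B0 → L0 hit [D]
7: R B1 → L1 hit [-]
8: W B1 → L1 hit [D]
9: W B2 → L0 miss wb→B0 [D]
10: W B0 → L0 miss wb→B2 [D]
11: W B0 → L0 hit [D]
12: W B1 → L1 hit [D]
13: W B1 → L1 hit [D]
14: R B2 → L0 miss wb→B0 [-]

DIRTY = [1]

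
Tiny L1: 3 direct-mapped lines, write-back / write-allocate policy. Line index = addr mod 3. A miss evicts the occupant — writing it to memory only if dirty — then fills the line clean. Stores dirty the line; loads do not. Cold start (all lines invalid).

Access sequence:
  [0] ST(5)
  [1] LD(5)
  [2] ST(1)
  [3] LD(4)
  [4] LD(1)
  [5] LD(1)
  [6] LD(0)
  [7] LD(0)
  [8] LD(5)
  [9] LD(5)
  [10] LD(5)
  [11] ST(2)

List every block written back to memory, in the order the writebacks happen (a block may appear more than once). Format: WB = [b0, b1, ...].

0: W B5 → L2 miss [D]
1: R B5 → L2 hit [D]
2: W B1 → L1 miss [D]
3: R B4 → L1 miss wb→B1 [-]
4: R B1 → L1 miss [-]
5: R B1 → L1 hit [-]
6: R B0 → L0 miss [-]
7: R B0 → L0 hit [-]
8: R B5 → L2 hit [D]
9: R B5 → L2 hit [D]
10: R B5 → L2 hit [D]
11: W B2 → L2 miss wb→B5 [D]

WB = [1, 5]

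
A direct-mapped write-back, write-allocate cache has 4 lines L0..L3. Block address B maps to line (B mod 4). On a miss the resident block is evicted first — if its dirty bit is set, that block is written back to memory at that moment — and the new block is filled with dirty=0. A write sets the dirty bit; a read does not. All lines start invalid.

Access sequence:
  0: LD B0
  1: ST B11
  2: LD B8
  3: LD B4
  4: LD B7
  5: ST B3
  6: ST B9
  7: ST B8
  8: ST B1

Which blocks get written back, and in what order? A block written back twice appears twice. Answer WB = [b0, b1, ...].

WB = [11, 9]

0: R B0 → L0 miss [-]
1: W B11 → L3 miss [D]
2: R B8 → L0 miss [-]
3: R B4 → L0 miss [-]
4: R B7 → L3 miss wb→B11 [-]
5: W B3 → L3 miss [D]
6: W B9 → L1 miss [D]
7: W B8 → L0 miss [D]
8: W B1 → L1 miss wb→B9 [D]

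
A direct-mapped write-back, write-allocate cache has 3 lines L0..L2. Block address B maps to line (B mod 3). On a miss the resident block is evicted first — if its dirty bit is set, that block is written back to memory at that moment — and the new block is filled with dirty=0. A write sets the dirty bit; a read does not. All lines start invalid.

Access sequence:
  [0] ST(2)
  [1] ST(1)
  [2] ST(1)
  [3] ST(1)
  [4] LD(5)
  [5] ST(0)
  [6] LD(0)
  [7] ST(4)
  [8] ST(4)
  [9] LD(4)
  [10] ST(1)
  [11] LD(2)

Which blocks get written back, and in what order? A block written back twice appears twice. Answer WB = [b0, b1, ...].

WB = [2, 1, 4]

0: W B2 -> L2 miss  d=D]
1: W B1 -> L1 miss  d=D]
2: W B1 -> L1 hit  d=D]
3: W B1 -> L1 hit  d=D]
4: R B5 -> L2 miss wb->B2  d=-]
5: W B0 -> L0 miss  d=D]
6: R B0 -> L0 hit  d=D]
7: W B4 -> L1 miss wb->B1  d=D]
8: W B4 -> L1 hit  d=D]
9: R B4 -> L1 hit  d=D]
10: W B1 -> L1 miss wb->B4  d=D]
11: R B2 -> L2 miss  d=-]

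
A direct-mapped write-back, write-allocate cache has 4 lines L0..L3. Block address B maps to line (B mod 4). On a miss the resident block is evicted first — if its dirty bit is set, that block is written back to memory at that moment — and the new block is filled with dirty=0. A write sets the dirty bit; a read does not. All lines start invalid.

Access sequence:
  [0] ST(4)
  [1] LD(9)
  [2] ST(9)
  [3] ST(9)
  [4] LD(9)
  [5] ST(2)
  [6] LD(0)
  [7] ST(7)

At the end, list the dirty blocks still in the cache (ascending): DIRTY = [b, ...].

DIRTY = [2, 7, 9]

0: W B4 -> L0 miss  d=D]
1: R B9 -> L1 miss  d=-]
2: W B9 -> L1 hit  d=D]
3: W B9 -> L1 hit  d=D]
4: R B9 -> L1 hit  d=D]
5: W B2 -> L2 miss  d=D]
6: R B0 -> L0 miss wb->B4  d=-]
7: W B7 -> L3 miss  d=D]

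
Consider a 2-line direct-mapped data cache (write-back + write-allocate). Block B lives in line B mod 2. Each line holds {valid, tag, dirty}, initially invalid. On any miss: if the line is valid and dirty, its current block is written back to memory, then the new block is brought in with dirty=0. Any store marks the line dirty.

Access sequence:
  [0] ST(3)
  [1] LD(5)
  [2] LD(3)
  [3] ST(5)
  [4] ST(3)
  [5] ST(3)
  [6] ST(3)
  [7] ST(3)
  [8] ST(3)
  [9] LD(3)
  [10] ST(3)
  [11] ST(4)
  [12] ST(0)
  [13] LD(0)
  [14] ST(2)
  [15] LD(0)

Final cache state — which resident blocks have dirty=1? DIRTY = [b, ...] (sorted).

  0 | W B3 → L1 miss [D]
  1 | R B5 → L1 miss wb→B3 [-]
  2 | R B3 → L1 miss [-]
  3 | W B5 → L1 miss [D]
  4 | W B3 → L1 miss wb→B5 [D]
  5 | W B3 → L1 hit [D]
  6 | W B3 → L1 hit [D]
  7 | W B3 → L1 hit [D]
  8 | W B3 → L1 hit [D]
  9 | R B3 → L1 hit [D]
  10 | W B3 → L1 hit [D]
  11 | W B4 → L0 miss [D]
  12 | W B0 → L0 miss wb→B4 [D]
  13 | R B0 → L0 hit [D]
  14 | W B2 → L0 miss wb→B0 [D]
  15 | R B0 → L0 miss wb→B2 [-]

DIRTY = [3]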